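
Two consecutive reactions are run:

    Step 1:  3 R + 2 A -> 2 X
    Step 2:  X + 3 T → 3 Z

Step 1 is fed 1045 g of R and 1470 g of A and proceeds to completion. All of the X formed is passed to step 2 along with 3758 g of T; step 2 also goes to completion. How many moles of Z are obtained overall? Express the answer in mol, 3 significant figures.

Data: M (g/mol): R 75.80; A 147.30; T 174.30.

Step 1:
n(R) = 1045 / 75.80 = 13.79 mol
n(A) = 1470 / 147.30 = 9.980 mol
n/ν for R = 13.79/3 = 4.597
n/ν for A = 9.980/2 = 4.990
Smallest n/ν is R → limiting reagent.
n(X) produced = (2/3) × 13.79 = 9.193 mol
Step 2:
n(X) available = 9.193 mol
n(T) = 3758 / 174.30 = 21.56 mol
n/ν for X = 9.193/1 = 9.193
n/ν for T = 21.56/3 = 7.187
Smallest n/ν is T → limiting reagent.
n(Z) = (3/3) × 21.56 = 21.56 mol

21.6 mol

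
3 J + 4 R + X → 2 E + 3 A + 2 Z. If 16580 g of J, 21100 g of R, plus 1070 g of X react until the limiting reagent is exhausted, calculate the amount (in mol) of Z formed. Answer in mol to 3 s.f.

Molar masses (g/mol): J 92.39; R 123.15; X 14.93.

85.7 mol

n(J) = 16580 / 92.39 = 179.5 mol
n(R) = 21100 / 123.15 = 171.3 mol
n(X) = 1070 / 14.93 = 71.67 mol
n/ν → J: 59.83, R: 42.83, X: 71.67; R is limiting.
n(Z) = (2/4) × 171.3 = 85.65 mol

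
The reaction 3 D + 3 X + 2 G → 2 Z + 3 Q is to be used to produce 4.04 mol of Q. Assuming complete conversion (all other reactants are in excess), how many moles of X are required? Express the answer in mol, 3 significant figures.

n(Q) = 4.040 mol
n(X) = (3/3) × 4.040 = 4.040 mol

4.04 mol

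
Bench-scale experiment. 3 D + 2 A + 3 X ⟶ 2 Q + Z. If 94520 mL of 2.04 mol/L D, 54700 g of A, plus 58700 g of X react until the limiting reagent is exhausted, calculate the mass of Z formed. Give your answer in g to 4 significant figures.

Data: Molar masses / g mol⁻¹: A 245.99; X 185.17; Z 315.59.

n(D) = 2.04 × 94520/1000 = 192.8 mol
n(A) = 54700 / 245.99 = 222.4 mol
n(X) = 58700 / 185.17 = 317.0 mol
n/ν → D: 64.27, A: 111.2, X: 105.7; D is limiting.
n(Z) = (1/3) × 192.8 = 64.27 mol
mass = 64.27 × 315.59 = 20280 g

20280 g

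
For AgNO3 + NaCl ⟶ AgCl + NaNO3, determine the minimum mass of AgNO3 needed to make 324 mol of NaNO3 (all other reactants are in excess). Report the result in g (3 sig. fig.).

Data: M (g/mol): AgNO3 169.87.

55000 g

n(NaNO3) = 324.0 mol
n(AgNO3) = (1/1) × 324.0 = 324.0 mol
mass = 324.0 × 169.87 = 55040 g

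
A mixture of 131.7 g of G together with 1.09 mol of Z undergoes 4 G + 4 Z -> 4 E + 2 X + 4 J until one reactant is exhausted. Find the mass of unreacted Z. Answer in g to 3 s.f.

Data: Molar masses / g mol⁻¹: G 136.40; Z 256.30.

n(G) = 131.7 / 136.40 = 0.9655 mol
n(Z) = 1.090 mol
n/ν for G = 0.9655/4 = 0.2414
n/ν for Z = 1.090/4 = 0.2725
Smallest n/ν is G → limiting reagent.
Z consumed = (4/4) × 0.9655 = 0.9655 mol
Z remaining = 1.090 − 0.9655 = 0.1245 mol
mass = 0.1245 × 256.30 = 31.91 g

31.9 g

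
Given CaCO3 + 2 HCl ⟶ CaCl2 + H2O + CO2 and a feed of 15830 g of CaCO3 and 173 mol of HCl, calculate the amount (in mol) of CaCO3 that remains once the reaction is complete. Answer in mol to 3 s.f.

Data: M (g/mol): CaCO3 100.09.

71.7 mol

n(CaCO3) = 15830 / 100.09 = 158.2 mol
n(HCl) = 173.0 mol
n/ν for CaCO3 = 158.2/1 = 158.2
n/ν for HCl = 173.0/2 = 86.50
Smallest n/ν is HCl → limiting reagent.
CaCO3 consumed = (1/2) × 173.0 = 86.50 mol
CaCO3 remaining = 158.2 − 86.50 = 71.70 mol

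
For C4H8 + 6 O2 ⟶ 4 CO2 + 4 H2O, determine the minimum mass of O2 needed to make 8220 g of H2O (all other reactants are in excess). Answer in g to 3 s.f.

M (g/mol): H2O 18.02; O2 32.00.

21900 g

n(H2O) = 8220 / 18.02 = 456.2 mol
n(O2) = (6/4) × 456.2 = 684.3 mol
mass = 684.3 × 32.00 = 21900 g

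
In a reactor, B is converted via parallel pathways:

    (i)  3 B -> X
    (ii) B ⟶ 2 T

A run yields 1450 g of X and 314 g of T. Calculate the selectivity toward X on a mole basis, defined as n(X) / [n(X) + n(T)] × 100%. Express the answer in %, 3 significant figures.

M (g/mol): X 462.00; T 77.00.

43.5 %

n(X) = 1450 / 462.00 = 3.139 mol
n(T) = 314 / 77.00 = 4.078 mol
selectivity = 3.139/(3.139+4.078) × 100 = 43.49 %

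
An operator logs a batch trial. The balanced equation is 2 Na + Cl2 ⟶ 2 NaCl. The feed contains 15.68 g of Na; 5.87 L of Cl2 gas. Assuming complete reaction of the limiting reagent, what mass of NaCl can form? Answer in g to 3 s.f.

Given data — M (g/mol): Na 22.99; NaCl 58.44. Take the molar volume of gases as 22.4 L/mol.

n(Na) = 15.68 / 22.99 = 0.6820 mol
n(Cl2) = 5.870 / 22.4 = 0.2621 mol
n/ν for Na = 0.6820/2 = 0.3410
n/ν for Cl2 = 0.2621/1 = 0.2621
Smallest n/ν is Cl2 → limiting reagent.
n(NaCl) = (2/1) × 0.2621 = 0.5242 mol
mass = 0.5242 × 58.44 = 30.63 g

30.6 g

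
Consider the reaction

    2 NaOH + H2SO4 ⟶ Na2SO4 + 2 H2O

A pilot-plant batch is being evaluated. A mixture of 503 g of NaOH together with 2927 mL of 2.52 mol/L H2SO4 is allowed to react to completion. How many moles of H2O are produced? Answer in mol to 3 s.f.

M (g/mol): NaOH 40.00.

n(NaOH) = 503.0 / 40.00 = 12.58 mol
n(H2SO4) = 2.52 × 2927/1000 = 7.376 mol
n/ν → NaOH: 6.290, H2SO4: 7.376; NaOH is limiting.
n(H2O) = (2/2) × 12.58 = 12.58 mol

12.6 mol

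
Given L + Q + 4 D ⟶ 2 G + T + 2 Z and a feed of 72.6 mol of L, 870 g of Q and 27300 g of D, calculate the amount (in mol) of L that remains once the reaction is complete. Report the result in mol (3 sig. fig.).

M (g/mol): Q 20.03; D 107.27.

29.2 mol

n(L) = 72.60 mol
n(Q) = 870.0 / 20.03 = 43.43 mol
n(D) = 27300 / 107.27 = 254.5 mol
n/ν → L: 72.60, Q: 43.43, D: 63.63; Q is limiting.
L consumed = (1/1) × 43.43 = 43.43 mol
L remaining = 72.60 − 43.43 = 29.17 mol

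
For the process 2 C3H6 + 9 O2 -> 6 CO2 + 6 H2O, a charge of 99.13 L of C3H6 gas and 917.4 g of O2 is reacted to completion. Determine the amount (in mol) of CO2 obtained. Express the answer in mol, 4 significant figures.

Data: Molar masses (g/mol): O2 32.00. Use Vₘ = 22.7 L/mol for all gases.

n(C3H6) = 99.13 / 22.7 = 4.367 mol
n(O2) = 917.4 / 32.00 = 28.67 mol
n/ν → C3H6: 2.184, O2: 3.186; C3H6 is limiting.
n(CO2) = (6/2) × 4.367 = 13.10 mol

13.10 mol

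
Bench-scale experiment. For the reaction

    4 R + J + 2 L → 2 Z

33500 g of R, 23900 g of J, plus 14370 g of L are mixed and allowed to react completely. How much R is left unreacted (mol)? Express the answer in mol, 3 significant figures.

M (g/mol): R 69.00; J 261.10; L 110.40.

225 mol

n(R) = 33500 / 69.00 = 485.5 mol
n(J) = 23900 / 261.10 = 91.54 mol
n(L) = 14370 / 110.40 = 130.2 mol
n/ν for R = 485.5/4 = 121.4
n/ν for J = 91.54/1 = 91.54
n/ν for L = 130.2/2 = 65.10
Smallest n/ν is L → limiting reagent.
R consumed = (4/2) × 130.2 = 260.4 mol
R remaining = 485.5 − 260.4 = 225.1 mol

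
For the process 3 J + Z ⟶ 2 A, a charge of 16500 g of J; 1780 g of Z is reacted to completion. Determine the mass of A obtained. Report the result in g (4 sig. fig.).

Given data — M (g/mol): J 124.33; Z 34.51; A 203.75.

n(J) = 16500 / 124.33 = 132.7 mol
n(Z) = 1780 / 34.51 = 51.58 mol
n/ν for J = 132.7/3 = 44.23
n/ν for Z = 51.58/1 = 51.58
Smallest n/ν is J → limiting reagent.
n(A) = (2/3) × 132.7 = 88.47 mol
mass = 88.47 × 203.75 = 18030 g

18030 g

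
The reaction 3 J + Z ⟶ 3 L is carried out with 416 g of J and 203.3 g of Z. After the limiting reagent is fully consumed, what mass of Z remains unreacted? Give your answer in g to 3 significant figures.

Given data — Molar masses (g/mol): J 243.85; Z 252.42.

n(J) = 416.0 / 243.85 = 1.706 mol
n(Z) = 203.3 / 252.42 = 0.8054 mol
n/ν → J: 0.5687, Z: 0.8054; J is limiting.
Z consumed = (1/3) × 1.706 = 0.5687 mol
Z remaining = 0.8054 − 0.5687 = 0.2367 mol
mass = 0.2367 × 252.42 = 59.75 g

59.8 g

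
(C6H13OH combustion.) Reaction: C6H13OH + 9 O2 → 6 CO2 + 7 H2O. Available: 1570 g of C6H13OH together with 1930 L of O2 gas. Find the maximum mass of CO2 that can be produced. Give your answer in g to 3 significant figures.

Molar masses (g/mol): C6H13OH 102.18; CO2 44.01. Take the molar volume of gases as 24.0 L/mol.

2360 g

n(C6H13OH) = 1570 / 102.18 = 15.37 mol
n(O2) = 1930 / 24.0 = 80.42 mol
n/ν → C6H13OH: 15.37, O2: 8.936; O2 is limiting.
n(CO2) = (6/9) × 80.42 = 53.61 mol
mass = 53.61 × 44.01 = 2359 g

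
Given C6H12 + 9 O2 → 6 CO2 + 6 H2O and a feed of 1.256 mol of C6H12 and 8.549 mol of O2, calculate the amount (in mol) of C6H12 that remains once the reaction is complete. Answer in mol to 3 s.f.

0.306 mol

n(C6H12) = 1.256 mol
n(O2) = 8.549 mol
n/ν for C6H12 = 1.256/1 = 1.256
n/ν for O2 = 8.549/9 = 0.9499
Smallest n/ν is O2 → limiting reagent.
C6H12 consumed = (1/9) × 8.549 = 0.9499 mol
C6H12 remaining = 1.256 − 0.9499 = 0.3061 mol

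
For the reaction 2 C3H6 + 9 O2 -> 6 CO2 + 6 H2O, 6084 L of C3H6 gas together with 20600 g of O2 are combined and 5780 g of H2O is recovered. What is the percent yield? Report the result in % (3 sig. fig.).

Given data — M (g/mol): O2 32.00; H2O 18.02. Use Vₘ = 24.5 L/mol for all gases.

n(C3H6) = 6084 / 24.5 = 248.3 mol
n(O2) = 20600 / 32.00 = 643.8 mol
n/ν → C3H6: 124.2, O2: 71.53; O2 is limiting.
theoretical n(H2O) = (6/9) × 643.8 = 429.2 mol → 7734 g
% yield = 5780 / 7734 × 100 = 74.73 %

74.7 %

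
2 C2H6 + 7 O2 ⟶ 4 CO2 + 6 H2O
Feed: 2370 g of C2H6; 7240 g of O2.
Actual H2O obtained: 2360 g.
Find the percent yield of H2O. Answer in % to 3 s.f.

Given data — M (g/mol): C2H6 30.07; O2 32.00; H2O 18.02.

67.5 %

n(C2H6) = 2370 / 30.07 = 78.82 mol
n(O2) = 7240 / 32.00 = 226.3 mol
n/ν → C2H6: 39.41, O2: 32.33; O2 is limiting.
theoretical n(H2O) = (6/7) × 226.3 = 194.0 mol → 3496 g
% yield = 2360 / 3496 × 100 = 67.51 %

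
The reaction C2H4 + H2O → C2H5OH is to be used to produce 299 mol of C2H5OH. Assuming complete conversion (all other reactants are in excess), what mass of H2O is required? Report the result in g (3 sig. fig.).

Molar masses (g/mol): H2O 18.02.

5390 g

n(C2H5OH) = 299.0 mol
n(H2O) = (1/1) × 299.0 = 299.0 mol
mass = 299.0 × 18.02 = 5388 g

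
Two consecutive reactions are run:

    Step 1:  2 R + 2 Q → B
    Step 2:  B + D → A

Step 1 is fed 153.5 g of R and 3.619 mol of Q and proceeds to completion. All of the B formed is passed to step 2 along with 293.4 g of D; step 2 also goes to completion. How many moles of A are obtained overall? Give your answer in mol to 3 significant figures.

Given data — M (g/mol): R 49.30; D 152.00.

Step 1:
n(R) = 153.5 / 49.30 = 3.114 mol
n(Q) = 3.619 mol
n/ν for R = 3.114/2 = 1.557
n/ν for Q = 3.619/2 = 1.810
Smallest n/ν is R → limiting reagent.
n(B) produced = (1/2) × 3.114 = 1.557 mol
Step 2:
n(B) available = 1.557 mol
n(D) = 293.4 / 152.00 = 1.930 mol
n/ν for B = 1.557/1 = 1.557
n/ν for D = 1.930/1 = 1.930
Smallest n/ν is B → limiting reagent.
n(A) = (1/1) × 1.557 = 1.557 mol

1.56 mol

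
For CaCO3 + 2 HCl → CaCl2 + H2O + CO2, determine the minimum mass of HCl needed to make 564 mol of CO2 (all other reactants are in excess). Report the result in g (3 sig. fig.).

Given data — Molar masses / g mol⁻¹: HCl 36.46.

n(CO2) = 564.0 mol
n(HCl) = (2/1) × 564.0 = 1128 mol
mass = 1128 × 36.46 = 41130 g

41100 g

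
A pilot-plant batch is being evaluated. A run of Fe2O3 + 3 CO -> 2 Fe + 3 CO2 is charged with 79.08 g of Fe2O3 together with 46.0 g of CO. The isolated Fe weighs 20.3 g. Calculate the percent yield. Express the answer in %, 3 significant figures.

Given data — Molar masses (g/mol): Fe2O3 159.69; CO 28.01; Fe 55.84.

n(Fe2O3) = 79.08 / 159.69 = 0.4952 mol
n(CO) = 46.00 / 28.01 = 1.642 mol
n/ν → Fe2O3: 0.4952, CO: 0.5473; Fe2O3 is limiting.
theoretical n(Fe) = (2/1) × 0.4952 = 0.9904 mol → 55.30 g
% yield = 20.3 / 55.30 × 100 = 36.71 %

36.7 %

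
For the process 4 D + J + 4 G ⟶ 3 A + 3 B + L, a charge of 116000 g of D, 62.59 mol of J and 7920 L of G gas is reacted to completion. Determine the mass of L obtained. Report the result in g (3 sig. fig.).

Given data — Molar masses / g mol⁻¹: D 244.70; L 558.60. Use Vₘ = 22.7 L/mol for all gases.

n(D) = 116000 / 244.70 = 474.0 mol
n(J) = 62.59 mol
n(G) = 7920 / 22.7 = 348.9 mol
n/ν for D = 474.0/4 = 118.5
n/ν for J = 62.59/1 = 62.59
n/ν for G = 348.9/4 = 87.23
Smallest n/ν is J → limiting reagent.
n(L) = (1/1) × 62.59 = 62.59 mol
mass = 62.59 × 558.60 = 34960 g

35000 g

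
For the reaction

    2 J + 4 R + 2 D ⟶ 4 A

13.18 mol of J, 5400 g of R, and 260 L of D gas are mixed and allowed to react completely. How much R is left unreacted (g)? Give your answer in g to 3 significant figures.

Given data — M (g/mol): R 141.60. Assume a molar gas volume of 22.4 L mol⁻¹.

n(J) = 13.18 mol
n(R) = 5400 / 141.60 = 38.14 mol
n(D) = 260.0 / 22.4 = 11.61 mol
n/ν → J: 6.590, R: 9.535, D: 5.805; D is limiting.
R consumed = (4/2) × 11.61 = 23.22 mol
R remaining = 38.14 − 23.22 = 14.92 mol
mass = 14.92 × 141.60 = 2113 g

2110 g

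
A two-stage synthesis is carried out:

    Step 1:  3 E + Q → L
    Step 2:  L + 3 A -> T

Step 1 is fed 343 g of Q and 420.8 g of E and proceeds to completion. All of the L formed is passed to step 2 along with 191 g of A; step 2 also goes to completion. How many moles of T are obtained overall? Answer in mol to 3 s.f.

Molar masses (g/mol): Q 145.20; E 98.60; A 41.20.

1.42 mol

Step 1:
n(Q) = 343.0 / 145.20 = 2.362 mol
n(E) = 420.8 / 98.60 = 4.268 mol
n/ν → Q: 2.362, E: 1.423; E is limiting.
n(L) produced = (1/3) × 4.268 = 1.423 mol
Step 2:
n(L) available = 1.423 mol
n(A) = 191.0 / 41.20 = 4.636 mol
n/ν → L: 1.423, A: 1.545; L is limiting.
n(T) = (1/1) × 1.423 = 1.423 mol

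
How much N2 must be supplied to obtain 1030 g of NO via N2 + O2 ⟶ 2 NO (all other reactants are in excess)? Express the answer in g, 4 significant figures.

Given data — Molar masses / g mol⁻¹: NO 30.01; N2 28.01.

n(NO) = 1030 / 30.01 = 34.32 mol
n(N2) = (1/2) × 34.32 = 17.16 mol
mass = 17.16 × 28.01 = 480.7 g

480.7 g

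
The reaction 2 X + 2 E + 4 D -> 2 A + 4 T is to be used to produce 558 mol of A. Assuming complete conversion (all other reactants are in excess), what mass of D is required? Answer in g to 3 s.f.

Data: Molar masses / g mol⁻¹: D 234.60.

n(A) = 558.0 mol
n(D) = (4/2) × 558.0 = 1116 mol
mass = 1116 × 234.60 = 261800 g

262000 g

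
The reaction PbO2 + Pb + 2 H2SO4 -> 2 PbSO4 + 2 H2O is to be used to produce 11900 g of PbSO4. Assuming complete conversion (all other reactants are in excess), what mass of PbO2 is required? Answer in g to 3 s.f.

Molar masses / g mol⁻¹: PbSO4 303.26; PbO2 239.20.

4690 g

n(PbSO4) = 11900 / 303.26 = 39.24 mol
n(PbO2) = (1/2) × 39.24 = 19.62 mol
mass = 19.62 × 239.20 = 4693 g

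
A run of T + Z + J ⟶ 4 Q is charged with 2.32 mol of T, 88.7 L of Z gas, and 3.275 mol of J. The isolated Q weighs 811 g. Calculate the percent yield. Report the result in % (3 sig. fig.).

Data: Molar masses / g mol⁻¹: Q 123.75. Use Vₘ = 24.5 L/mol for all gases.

n(T) = 2.320 mol
n(Z) = 88.70 / 24.5 = 3.620 mol
n(J) = 3.275 mol
n/ν → T: 2.320, Z: 3.620, J: 3.275; T is limiting.
theoretical n(Q) = (4/1) × 2.320 = 9.280 mol → 1148 g
% yield = 811 / 1148 × 100 = 70.64 %

70.6 %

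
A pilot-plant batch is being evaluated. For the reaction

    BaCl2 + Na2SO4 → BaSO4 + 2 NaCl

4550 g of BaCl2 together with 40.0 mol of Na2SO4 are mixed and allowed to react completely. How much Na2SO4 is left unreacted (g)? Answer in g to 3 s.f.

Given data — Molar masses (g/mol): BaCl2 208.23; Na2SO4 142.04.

n(BaCl2) = 4550 / 208.23 = 21.85 mol
n(Na2SO4) = 40.00 mol
n/ν for BaCl2 = 21.85/1 = 21.85
n/ν for Na2SO4 = 40.00/1 = 40.00
Smallest n/ν is BaCl2 → limiting reagent.
Na2SO4 consumed = (1/1) × 21.85 = 21.85 mol
Na2SO4 remaining = 40.00 − 21.85 = 18.15 mol
mass = 18.15 × 142.04 = 2578 g

2580 g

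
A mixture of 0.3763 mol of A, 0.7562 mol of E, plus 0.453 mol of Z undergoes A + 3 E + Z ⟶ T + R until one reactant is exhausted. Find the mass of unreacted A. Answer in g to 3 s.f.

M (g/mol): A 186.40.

n(A) = 0.3763 mol
n(E) = 0.7562 mol
n(Z) = 0.4530 mol
n/ν → A: 0.3763, E: 0.2521, Z: 0.4530; E is limiting.
A consumed = (1/3) × 0.7562 = 0.2521 mol
A remaining = 0.3763 − 0.2521 = 0.1242 mol
mass = 0.1242 × 186.40 = 23.15 g

23.2 g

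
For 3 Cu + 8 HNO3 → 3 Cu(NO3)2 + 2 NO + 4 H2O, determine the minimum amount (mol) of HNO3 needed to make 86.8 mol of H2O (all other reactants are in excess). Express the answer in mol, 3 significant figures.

174 mol

n(H2O) = 86.80 mol
n(HNO3) = (8/4) × 86.80 = 173.6 mol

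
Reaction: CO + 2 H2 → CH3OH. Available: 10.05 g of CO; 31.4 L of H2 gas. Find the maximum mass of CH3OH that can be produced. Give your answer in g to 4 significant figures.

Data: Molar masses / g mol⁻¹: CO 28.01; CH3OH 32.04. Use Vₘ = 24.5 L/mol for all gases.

n(CO) = 10.05 / 28.01 = 0.3588 mol
n(H2) = 31.40 / 24.5 = 1.282 mol
n/ν for CO = 0.3588/1 = 0.3588
n/ν for H2 = 1.282/2 = 0.6410
Smallest n/ν is CO → limiting reagent.
n(CH3OH) = (1/1) × 0.3588 = 0.3588 mol
mass = 0.3588 × 32.04 = 11.50 g

11.50 g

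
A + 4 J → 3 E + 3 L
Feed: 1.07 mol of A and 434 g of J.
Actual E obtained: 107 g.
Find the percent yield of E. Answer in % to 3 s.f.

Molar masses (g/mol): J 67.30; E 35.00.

95.2 %

n(A) = 1.070 mol
n(J) = 434.0 / 67.30 = 6.449 mol
n/ν → A: 1.070, J: 1.612; A is limiting.
theoretical n(E) = (3/1) × 1.070 = 3.210 mol → 112.4 g
% yield = 107 / 112.4 × 100 = 95.20 %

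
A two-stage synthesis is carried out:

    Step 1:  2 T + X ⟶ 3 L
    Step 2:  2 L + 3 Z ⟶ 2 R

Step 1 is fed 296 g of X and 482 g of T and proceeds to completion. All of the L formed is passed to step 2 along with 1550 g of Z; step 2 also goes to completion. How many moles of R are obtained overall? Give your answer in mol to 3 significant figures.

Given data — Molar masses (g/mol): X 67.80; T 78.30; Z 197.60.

Step 1:
n(X) = 296.0 / 67.80 = 4.366 mol
n(T) = 482.0 / 78.30 = 6.156 mol
n/ν for X = 4.366/1 = 4.366
n/ν for T = 6.156/2 = 3.078
Smallest n/ν is T → limiting reagent.
n(L) produced = (3/2) × 6.156 = 9.234 mol
Step 2:
n(L) available = 9.234 mol
n(Z) = 1550 / 197.60 = 7.844 mol
n/ν for L = 9.234/2 = 4.617
n/ν for Z = 7.844/3 = 2.615
Smallest n/ν is Z → limiting reagent.
n(R) = (2/3) × 7.844 = 5.229 mol

5.23 mol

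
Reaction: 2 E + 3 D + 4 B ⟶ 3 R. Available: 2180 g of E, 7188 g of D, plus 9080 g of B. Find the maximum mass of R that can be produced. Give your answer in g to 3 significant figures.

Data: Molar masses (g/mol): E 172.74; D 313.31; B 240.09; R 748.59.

n(E) = 2180 / 172.74 = 12.62 mol
n(D) = 7188 / 313.31 = 22.94 mol
n(B) = 9080 / 240.09 = 37.82 mol
n/ν for E = 12.62/2 = 6.310
n/ν for D = 22.94/3 = 7.647
n/ν for B = 37.82/4 = 9.455
Smallest n/ν is E → limiting reagent.
n(R) = (3/2) × 12.62 = 18.93 mol
mass = 18.93 × 748.59 = 14170 g

14200 g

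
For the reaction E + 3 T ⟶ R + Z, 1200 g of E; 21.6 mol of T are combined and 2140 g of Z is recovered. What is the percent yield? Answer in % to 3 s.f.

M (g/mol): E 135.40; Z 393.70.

75.5 %

n(E) = 1200 / 135.40 = 8.863 mol
n(T) = 21.60 mol
n/ν for E = 8.863/1 = 8.863
n/ν for T = 21.60/3 = 7.200
Smallest n/ν is T → limiting reagent.
theoretical n(Z) = (1/3) × 21.60 = 7.200 mol → 2835 g
% yield = 2140 / 2835 × 100 = 75.49 %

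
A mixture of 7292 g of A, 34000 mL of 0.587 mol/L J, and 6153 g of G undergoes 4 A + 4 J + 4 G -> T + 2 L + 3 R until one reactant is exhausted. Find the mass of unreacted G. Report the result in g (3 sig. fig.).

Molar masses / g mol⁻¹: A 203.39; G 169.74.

n(A) = 7292 / 203.39 = 35.85 mol
n(J) = 0.587 × 34000/1000 = 19.96 mol
n(G) = 6153 / 169.74 = 36.25 mol
n/ν for A = 35.85/4 = 8.963
n/ν for J = 19.96/4 = 4.990
n/ν for G = 36.25/4 = 9.063
Smallest n/ν is J → limiting reagent.
G consumed = (4/4) × 19.96 = 19.96 mol
G remaining = 36.25 − 19.96 = 16.29 mol
mass = 16.29 × 169.74 = 2765 g

2770 g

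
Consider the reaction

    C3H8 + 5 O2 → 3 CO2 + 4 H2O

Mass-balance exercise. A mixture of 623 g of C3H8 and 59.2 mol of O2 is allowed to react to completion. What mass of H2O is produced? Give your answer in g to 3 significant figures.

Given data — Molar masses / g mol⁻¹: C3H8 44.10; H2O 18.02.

853 g

n(C3H8) = 623.0 / 44.10 = 14.13 mol
n(O2) = 59.20 mol
n/ν for C3H8 = 14.13/1 = 14.13
n/ν for O2 = 59.20/5 = 11.84
Smallest n/ν is O2 → limiting reagent.
n(H2O) = (4/5) × 59.20 = 47.36 mol
mass = 47.36 × 18.02 = 853.4 g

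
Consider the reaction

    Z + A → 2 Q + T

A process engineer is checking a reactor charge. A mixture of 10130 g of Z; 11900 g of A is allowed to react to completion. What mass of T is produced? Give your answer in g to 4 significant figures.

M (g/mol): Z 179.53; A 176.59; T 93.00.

5248 g

n(Z) = 10130 / 179.53 = 56.43 mol
n(A) = 11900 / 176.59 = 67.39 mol
n/ν → Z: 56.43, A: 67.39; Z is limiting.
n(T) = (1/1) × 56.43 = 56.43 mol
mass = 56.43 × 93.00 = 5248 g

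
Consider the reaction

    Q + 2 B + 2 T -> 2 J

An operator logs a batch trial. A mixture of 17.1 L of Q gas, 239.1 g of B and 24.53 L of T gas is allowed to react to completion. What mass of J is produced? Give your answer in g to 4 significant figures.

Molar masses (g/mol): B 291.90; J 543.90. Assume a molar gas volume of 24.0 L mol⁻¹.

n(Q) = 17.10 / 24.0 = 0.7125 mol
n(B) = 239.1 / 291.90 = 0.8191 mol
n(T) = 24.53 / 24.0 = 1.022 mol
n/ν for Q = 0.7125/1 = 0.7125
n/ν for B = 0.8191/2 = 0.4096
n/ν for T = 1.022/2 = 0.5110
Smallest n/ν is B → limiting reagent.
n(J) = (2/2) × 0.8191 = 0.8191 mol
mass = 0.8191 × 543.90 = 445.5 g

445.5 g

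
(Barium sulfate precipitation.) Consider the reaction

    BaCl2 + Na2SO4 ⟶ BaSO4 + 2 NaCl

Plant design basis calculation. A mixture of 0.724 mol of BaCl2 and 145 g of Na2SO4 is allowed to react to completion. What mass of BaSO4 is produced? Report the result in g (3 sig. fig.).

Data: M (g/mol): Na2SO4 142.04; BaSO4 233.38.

169 g

n(BaCl2) = 0.7240 mol
n(Na2SO4) = 145.0 / 142.04 = 1.021 mol
n/ν for BaCl2 = 0.7240/1 = 0.7240
n/ν for Na2SO4 = 1.021/1 = 1.021
Smallest n/ν is BaCl2 → limiting reagent.
n(BaSO4) = (1/1) × 0.7240 = 0.7240 mol
mass = 0.7240 × 233.38 = 169.0 g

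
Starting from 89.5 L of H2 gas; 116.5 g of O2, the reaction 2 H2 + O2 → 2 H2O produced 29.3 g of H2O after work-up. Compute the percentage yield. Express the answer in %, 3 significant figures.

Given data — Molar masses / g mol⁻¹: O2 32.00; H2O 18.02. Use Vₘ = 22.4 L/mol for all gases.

n(H2) = 89.50 / 22.4 = 3.996 mol
n(O2) = 116.5 / 32.00 = 3.641 mol
n/ν → H2: 1.998, O2: 3.641; H2 is limiting.
theoretical n(H2O) = (2/2) × 3.996 = 3.996 mol → 72.01 g
% yield = 29.3 / 72.01 × 100 = 40.69 %

40.7 %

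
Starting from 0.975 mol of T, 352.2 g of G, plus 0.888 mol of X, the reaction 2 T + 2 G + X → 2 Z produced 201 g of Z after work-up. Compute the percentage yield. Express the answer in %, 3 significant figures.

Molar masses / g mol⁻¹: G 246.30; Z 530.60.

n(T) = 0.9750 mol
n(G) = 352.2 / 246.30 = 1.430 mol
n(X) = 0.8880 mol
n/ν for T = 0.9750/2 = 0.4875
n/ν for G = 1.430/2 = 0.7150
n/ν for X = 0.8880/1 = 0.8880
Smallest n/ν is T → limiting reagent.
theoretical n(Z) = (2/2) × 0.9750 = 0.9750 mol → 517.3 g
% yield = 201 / 517.3 × 100 = 38.86 %

38.9 %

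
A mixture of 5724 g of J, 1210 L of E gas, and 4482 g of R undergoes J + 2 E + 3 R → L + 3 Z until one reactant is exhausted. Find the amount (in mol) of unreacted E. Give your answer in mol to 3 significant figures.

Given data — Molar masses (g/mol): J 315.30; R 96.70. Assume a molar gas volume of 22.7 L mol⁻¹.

n(J) = 5724 / 315.30 = 18.15 mol
n(E) = 1210 / 22.7 = 53.30 mol
n(R) = 4482 / 96.70 = 46.35 mol
n/ν → J: 18.15, E: 26.65, R: 15.45; R is limiting.
E consumed = (2/3) × 46.35 = 30.90 mol
E remaining = 53.30 − 30.90 = 22.40 mol

22.4 mol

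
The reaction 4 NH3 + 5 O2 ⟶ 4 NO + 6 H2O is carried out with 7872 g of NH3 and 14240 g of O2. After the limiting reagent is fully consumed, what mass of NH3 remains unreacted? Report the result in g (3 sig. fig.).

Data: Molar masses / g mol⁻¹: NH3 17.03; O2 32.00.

1810 g

n(NH3) = 7872 / 17.03 = 462.2 mol
n(O2) = 14240 / 32.00 = 445.0 mol
n/ν → NH3: 115.6, O2: 89.00; O2 is limiting.
NH3 consumed = (4/5) × 445.0 = 356.0 mol
NH3 remaining = 462.2 − 356.0 = 106.2 mol
mass = 106.2 × 17.03 = 1809 g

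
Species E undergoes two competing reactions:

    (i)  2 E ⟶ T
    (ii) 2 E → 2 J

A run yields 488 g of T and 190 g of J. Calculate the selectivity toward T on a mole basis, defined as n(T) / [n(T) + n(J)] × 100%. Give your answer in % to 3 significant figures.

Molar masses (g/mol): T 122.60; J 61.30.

56.2 %

n(T) = 488 / 122.60 = 3.980 mol
n(J) = 190 / 61.30 = 3.100 mol
selectivity = 3.980/(3.980+3.100) × 100 = 56.21 %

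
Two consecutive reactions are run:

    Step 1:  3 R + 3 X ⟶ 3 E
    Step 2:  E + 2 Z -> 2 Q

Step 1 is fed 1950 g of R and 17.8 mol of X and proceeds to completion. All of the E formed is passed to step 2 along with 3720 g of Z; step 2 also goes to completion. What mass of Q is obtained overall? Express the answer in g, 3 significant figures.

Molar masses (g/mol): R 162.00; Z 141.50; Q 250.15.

Step 1:
n(R) = 1950 / 162.00 = 12.04 mol
n(X) = 17.80 mol
n/ν for R = 12.04/3 = 4.013
n/ν for X = 17.80/3 = 5.933
Smallest n/ν is R → limiting reagent.
n(E) produced = (3/3) × 12.04 = 12.04 mol
Step 2:
n(E) available = 12.04 mol
n(Z) = 3720 / 141.50 = 26.29 mol
n/ν for E = 12.04/1 = 12.04
n/ν for Z = 26.29/2 = 13.15
Smallest n/ν is E → limiting reagent.
n(Q) = (2/1) × 12.04 = 24.08 mol
mass = 24.08 × 250.15 = 6024 g

6020 g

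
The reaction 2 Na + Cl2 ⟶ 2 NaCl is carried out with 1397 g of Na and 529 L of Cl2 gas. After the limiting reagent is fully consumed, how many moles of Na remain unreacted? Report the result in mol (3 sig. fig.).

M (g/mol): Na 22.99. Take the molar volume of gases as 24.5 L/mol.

17.6 mol

n(Na) = 1397 / 22.99 = 60.77 mol
n(Cl2) = 529.0 / 24.5 = 21.59 mol
n/ν for Na = 60.77/2 = 30.39
n/ν for Cl2 = 21.59/1 = 21.59
Smallest n/ν is Cl2 → limiting reagent.
Na consumed = (2/1) × 21.59 = 43.18 mol
Na remaining = 60.77 − 43.18 = 17.59 mol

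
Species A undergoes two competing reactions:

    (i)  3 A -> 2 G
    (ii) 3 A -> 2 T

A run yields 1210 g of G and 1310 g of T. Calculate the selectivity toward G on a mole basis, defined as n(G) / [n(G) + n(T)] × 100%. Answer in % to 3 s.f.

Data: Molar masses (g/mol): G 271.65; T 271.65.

48.0 %

n(G) = 1210 / 271.65 = 4.454 mol
n(T) = 1310 / 271.65 = 4.822 mol
selectivity = 4.454/(4.454+4.822) × 100 = 48.02 %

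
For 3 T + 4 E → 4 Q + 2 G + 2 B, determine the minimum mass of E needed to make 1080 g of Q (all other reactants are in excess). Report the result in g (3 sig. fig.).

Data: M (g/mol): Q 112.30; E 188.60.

1810 g

n(Q) = 1080 / 112.30 = 9.617 mol
n(E) = (4/4) × 9.617 = 9.617 mol
mass = 9.617 × 188.60 = 1814 g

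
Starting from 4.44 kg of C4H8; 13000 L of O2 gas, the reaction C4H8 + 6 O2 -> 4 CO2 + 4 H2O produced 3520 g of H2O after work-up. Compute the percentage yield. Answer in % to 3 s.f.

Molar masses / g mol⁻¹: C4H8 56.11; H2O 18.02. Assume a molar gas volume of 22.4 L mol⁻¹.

n(C4H8) = 4.440×1000 / 56.11 = 79.13 mol
n(O2) = 13000 / 22.4 = 580.4 mol
n/ν for C4H8 = 79.13/1 = 79.13
n/ν for O2 = 580.4/6 = 96.73
Smallest n/ν is C4H8 → limiting reagent.
theoretical n(H2O) = (4/1) × 79.13 = 316.5 mol → 5703 g
% yield = 3520 / 5703 × 100 = 61.72 %

61.7 %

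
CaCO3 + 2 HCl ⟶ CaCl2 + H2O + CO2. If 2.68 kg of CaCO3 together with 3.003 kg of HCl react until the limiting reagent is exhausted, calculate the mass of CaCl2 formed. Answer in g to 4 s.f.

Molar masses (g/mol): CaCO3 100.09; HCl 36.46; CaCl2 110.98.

n(CaCO3) = 2.680×1000 / 100.09 = 26.78 mol
n(HCl) = 3.003×1000 / 36.46 = 82.36 mol
n/ν for CaCO3 = 26.78/1 = 26.78
n/ν for HCl = 82.36/2 = 41.18
Smallest n/ν is CaCO3 → limiting reagent.
n(CaCl2) = (1/1) × 26.78 = 26.78 mol
mass = 26.78 × 110.98 = 2972 g

2972 g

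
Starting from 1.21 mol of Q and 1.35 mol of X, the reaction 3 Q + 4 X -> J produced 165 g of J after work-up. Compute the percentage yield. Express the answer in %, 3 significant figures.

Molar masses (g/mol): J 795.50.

61.5 %

n(Q) = 1.210 mol
n(X) = 1.350 mol
n/ν for Q = 1.210/3 = 0.4033
n/ν for X = 1.350/4 = 0.3375
Smallest n/ν is X → limiting reagent.
theoretical n(J) = (1/4) × 1.350 = 0.3375 mol → 268.5 g
% yield = 165 / 268.5 × 100 = 61.45 %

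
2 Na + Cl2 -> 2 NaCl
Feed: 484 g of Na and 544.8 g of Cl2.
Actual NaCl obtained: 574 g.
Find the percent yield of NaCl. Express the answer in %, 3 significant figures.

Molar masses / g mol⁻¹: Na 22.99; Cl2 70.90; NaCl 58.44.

n(Na) = 484.0 / 22.99 = 21.05 mol
n(Cl2) = 544.8 / 70.90 = 7.684 mol
n/ν for Na = 21.05/2 = 10.53
n/ν for Cl2 = 7.684/1 = 7.684
Smallest n/ν is Cl2 → limiting reagent.
theoretical n(NaCl) = (2/1) × 7.684 = 15.37 mol → 898.2 g
% yield = 574 / 898.2 × 100 = 63.91 %

63.9 %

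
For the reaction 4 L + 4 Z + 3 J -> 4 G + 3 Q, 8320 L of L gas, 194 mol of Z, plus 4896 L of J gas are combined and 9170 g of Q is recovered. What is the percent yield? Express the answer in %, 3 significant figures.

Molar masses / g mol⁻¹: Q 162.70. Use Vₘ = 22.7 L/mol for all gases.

38.7 %

n(L) = 8320 / 22.7 = 366.5 mol
n(Z) = 194.0 mol
n(J) = 4896 / 22.7 = 215.7 mol
n/ν → L: 91.63, Z: 48.50, J: 71.90; Z is limiting.
theoretical n(Q) = (3/4) × 194.0 = 145.5 mol → 23670 g
% yield = 9170 / 23670 × 100 = 38.74 %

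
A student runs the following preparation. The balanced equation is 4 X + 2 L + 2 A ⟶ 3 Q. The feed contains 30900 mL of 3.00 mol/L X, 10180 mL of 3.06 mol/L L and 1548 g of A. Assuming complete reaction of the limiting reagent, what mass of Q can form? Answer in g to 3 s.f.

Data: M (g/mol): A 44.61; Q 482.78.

n(X) = 3.00 × 30900/1000 = 92.70 mol
n(L) = 3.06 × 10180/1000 = 31.15 mol
n(A) = 1548 / 44.61 = 34.70 mol
n/ν for X = 92.70/4 = 23.18
n/ν for L = 31.15/2 = 15.58
n/ν for A = 34.70/2 = 17.35
Smallest n/ν is L → limiting reagent.
n(Q) = (3/2) × 31.15 = 46.73 mol
mass = 46.73 × 482.78 = 22560 g

22600 g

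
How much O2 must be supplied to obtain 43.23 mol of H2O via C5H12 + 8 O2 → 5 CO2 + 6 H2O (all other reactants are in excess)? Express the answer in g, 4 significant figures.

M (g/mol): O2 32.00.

1844 g

n(H2O) = 43.23 mol
n(O2) = (8/6) × 43.23 = 57.64 mol
mass = 57.64 × 32.00 = 1844 g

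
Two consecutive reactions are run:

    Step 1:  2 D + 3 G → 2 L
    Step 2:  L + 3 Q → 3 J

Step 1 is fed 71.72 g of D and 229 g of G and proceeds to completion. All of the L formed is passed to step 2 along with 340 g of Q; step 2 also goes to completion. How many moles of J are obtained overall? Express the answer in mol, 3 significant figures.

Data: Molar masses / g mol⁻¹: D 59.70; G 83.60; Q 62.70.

3.60 mol

Step 1:
n(D) = 71.72 / 59.70 = 1.201 mol
n(G) = 229.0 / 83.60 = 2.739 mol
n/ν for D = 1.201/2 = 0.6005
n/ν for G = 2.739/3 = 0.9130
Smallest n/ν is D → limiting reagent.
n(L) produced = (2/2) × 1.201 = 1.201 mol
Step 2:
n(L) available = 1.201 mol
n(Q) = 340.0 / 62.70 = 5.423 mol
n/ν for L = 1.201/1 = 1.201
n/ν for Q = 5.423/3 = 1.808
Smallest n/ν is L → limiting reagent.
n(J) = (3/1) × 1.201 = 3.603 mol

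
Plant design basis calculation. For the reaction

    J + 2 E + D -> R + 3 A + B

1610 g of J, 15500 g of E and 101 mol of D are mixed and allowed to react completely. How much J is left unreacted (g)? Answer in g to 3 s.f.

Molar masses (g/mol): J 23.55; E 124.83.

148 g

n(J) = 1610 / 23.55 = 68.37 mol
n(E) = 15500 / 124.83 = 124.2 mol
n(D) = 101.0 mol
n/ν for J = 68.37/1 = 68.37
n/ν for E = 124.2/2 = 62.10
n/ν for D = 101.0/1 = 101.0
Smallest n/ν is E → limiting reagent.
J consumed = (1/2) × 124.2 = 62.10 mol
J remaining = 68.37 − 62.10 = 6.270 mol
mass = 6.270 × 23.55 = 147.7 g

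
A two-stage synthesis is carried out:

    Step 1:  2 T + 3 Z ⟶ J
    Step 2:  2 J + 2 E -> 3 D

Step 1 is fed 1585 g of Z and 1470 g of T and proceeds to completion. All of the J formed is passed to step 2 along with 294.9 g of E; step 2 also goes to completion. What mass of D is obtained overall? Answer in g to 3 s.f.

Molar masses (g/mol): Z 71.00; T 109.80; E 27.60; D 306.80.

Step 1:
n(Z) = 1585 / 71.00 = 22.32 mol
n(T) = 1470 / 109.80 = 13.39 mol
n/ν → Z: 7.440, T: 6.695; T is limiting.
n(J) produced = (1/2) × 13.39 = 6.695 mol
Step 2:
n(J) available = 6.695 mol
n(E) = 294.9 / 27.60 = 10.68 mol
n/ν → J: 3.348, E: 5.340; J is limiting.
n(D) = (3/2) × 6.695 = 10.04 mol
mass = 10.04 × 306.80 = 3080 g

3080 g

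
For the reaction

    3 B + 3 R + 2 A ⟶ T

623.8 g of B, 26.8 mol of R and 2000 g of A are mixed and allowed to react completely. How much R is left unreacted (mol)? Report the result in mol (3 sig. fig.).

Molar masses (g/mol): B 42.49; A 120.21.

n(B) = 623.8 / 42.49 = 14.68 mol
n(R) = 26.80 mol
n(A) = 2000 / 120.21 = 16.64 mol
n/ν → B: 4.893, R: 8.933, A: 8.320; B is limiting.
R consumed = (3/3) × 14.68 = 14.68 mol
R remaining = 26.80 − 14.68 = 12.12 mol

12.1 mol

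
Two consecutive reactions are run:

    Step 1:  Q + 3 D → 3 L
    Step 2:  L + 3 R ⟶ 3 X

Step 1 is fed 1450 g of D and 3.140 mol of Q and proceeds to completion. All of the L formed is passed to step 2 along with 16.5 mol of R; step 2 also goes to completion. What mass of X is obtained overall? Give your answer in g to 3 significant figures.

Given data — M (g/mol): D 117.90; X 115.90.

1910 g

Step 1:
n(D) = 1450 / 117.90 = 12.30 mol
n(Q) = 3.140 mol
n/ν for D = 12.30/3 = 4.100
n/ν for Q = 3.140/1 = 3.140
Smallest n/ν is Q → limiting reagent.
n(L) produced = (3/1) × 3.140 = 9.420 mol
Step 2:
n(L) available = 9.420 mol
n(R) = 16.50 mol
n/ν for L = 9.420/1 = 9.420
n/ν for R = 16.50/3 = 5.500
Smallest n/ν is R → limiting reagent.
n(X) = (3/3) × 16.50 = 16.50 mol
mass = 16.50 × 115.90 = 1912 g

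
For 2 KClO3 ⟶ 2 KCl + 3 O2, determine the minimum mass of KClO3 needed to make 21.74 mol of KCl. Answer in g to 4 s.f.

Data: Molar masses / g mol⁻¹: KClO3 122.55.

n(KCl) = 21.74 mol
n(KClO3) = (2/2) × 21.74 = 21.74 mol
mass = 21.74 × 122.55 = 2664 g

2664 g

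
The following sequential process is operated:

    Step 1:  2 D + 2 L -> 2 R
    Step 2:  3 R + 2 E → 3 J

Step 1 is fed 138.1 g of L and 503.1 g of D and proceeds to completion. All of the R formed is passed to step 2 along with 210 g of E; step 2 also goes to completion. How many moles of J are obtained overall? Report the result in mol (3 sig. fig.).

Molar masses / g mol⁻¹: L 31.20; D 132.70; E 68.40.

Step 1:
n(L) = 138.1 / 31.20 = 4.426 mol
n(D) = 503.1 / 132.70 = 3.791 mol
n/ν for L = 4.426/2 = 2.213
n/ν for D = 3.791/2 = 1.896
Smallest n/ν is D → limiting reagent.
n(R) produced = (2/2) × 3.791 = 3.791 mol
Step 2:
n(R) available = 3.791 mol
n(E) = 210.0 / 68.40 = 3.070 mol
n/ν for R = 3.791/3 = 1.264
n/ν for E = 3.070/2 = 1.535
Smallest n/ν is R → limiting reagent.
n(J) = (3/3) × 3.791 = 3.791 mol

3.79 mol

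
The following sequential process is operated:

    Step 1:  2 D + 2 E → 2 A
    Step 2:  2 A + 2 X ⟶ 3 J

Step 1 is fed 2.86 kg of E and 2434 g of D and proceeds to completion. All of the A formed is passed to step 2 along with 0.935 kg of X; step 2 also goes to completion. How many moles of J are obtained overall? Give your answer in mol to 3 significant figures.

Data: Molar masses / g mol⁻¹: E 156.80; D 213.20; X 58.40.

Step 1:
n(E) = 2.860×1000 / 156.80 = 18.24 mol
n(D) = 2434 / 213.20 = 11.42 mol
n/ν → E: 9.120, D: 5.710; D is limiting.
n(A) produced = (2/2) × 11.42 = 11.42 mol
Step 2:
n(A) available = 11.42 mol
n(X) = 0.9350×1000 / 58.40 = 16.01 mol
n/ν → A: 5.710, X: 8.005; A is limiting.
n(J) = (3/2) × 11.42 = 17.13 mol

17.1 mol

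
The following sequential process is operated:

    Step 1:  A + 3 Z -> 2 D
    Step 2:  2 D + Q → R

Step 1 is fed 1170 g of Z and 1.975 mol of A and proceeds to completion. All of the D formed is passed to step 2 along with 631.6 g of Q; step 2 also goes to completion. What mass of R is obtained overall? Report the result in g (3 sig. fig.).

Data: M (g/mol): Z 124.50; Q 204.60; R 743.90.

Step 1:
n(Z) = 1170 / 124.50 = 9.398 mol
n(A) = 1.975 mol
n/ν → Z: 3.133, A: 1.975; A is limiting.
n(D) produced = (2/1) × 1.975 = 3.950 mol
Step 2:
n(D) available = 3.950 mol
n(Q) = 631.6 / 204.60 = 3.087 mol
n/ν → D: 1.975, Q: 3.087; D is limiting.
n(R) = (1/2) × 3.950 = 1.975 mol
mass = 1.975 × 743.90 = 1469 g

1470 g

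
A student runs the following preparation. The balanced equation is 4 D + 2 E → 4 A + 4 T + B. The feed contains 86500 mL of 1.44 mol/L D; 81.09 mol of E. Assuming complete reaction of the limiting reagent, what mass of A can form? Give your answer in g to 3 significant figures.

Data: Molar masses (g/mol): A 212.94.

n(D) = 1.44 × 86500/1000 = 124.6 mol
n(E) = 81.09 mol
n/ν for D = 124.6/4 = 31.15
n/ν for E = 81.09/2 = 40.55
Smallest n/ν is D → limiting reagent.
n(A) = (4/4) × 124.6 = 124.6 mol
mass = 124.6 × 212.94 = 26530 g

26500 g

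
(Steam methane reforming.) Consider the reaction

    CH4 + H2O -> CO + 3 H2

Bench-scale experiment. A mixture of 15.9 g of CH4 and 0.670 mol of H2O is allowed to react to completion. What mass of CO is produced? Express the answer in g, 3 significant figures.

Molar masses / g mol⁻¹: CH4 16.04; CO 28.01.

18.8 g

n(CH4) = 15.90 / 16.04 = 0.9913 mol
n(H2O) = 0.6700 mol
n/ν for CH4 = 0.9913/1 = 0.9913
n/ν for H2O = 0.6700/1 = 0.6700
Smallest n/ν is H2O → limiting reagent.
n(CO) = (1/1) × 0.6700 = 0.6700 mol
mass = 0.6700 × 28.01 = 18.77 g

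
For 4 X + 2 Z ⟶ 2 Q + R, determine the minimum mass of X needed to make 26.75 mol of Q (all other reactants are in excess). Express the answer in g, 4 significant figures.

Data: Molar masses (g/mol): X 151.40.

n(Q) = 26.75 mol
n(X) = (4/2) × 26.75 = 53.50 mol
mass = 53.50 × 151.40 = 8100 g

8100 g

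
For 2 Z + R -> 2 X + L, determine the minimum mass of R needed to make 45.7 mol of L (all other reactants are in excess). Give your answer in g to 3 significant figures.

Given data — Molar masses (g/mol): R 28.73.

n(L) = 45.70 mol
n(R) = (1/1) × 45.70 = 45.70 mol
mass = 45.70 × 28.73 = 1313 g

1310 g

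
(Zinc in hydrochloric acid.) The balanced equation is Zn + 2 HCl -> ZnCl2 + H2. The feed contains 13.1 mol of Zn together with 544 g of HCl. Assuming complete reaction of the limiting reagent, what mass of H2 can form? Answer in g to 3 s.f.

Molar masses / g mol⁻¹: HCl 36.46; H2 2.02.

15.1 g

n(Zn) = 13.10 mol
n(HCl) = 544.0 / 36.46 = 14.92 mol
n/ν → Zn: 13.10, HCl: 7.460; HCl is limiting.
n(H2) = (1/2) × 14.92 = 7.460 mol
mass = 7.460 × 2.02 = 15.07 g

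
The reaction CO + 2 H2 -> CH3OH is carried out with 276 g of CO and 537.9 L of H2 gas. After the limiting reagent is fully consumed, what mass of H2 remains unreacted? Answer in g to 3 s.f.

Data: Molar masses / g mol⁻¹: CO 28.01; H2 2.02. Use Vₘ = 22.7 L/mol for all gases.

8.06 g

n(CO) = 276.0 / 28.01 = 9.854 mol
n(H2) = 537.9 / 22.7 = 23.70 mol
n/ν for CO = 9.854/1 = 9.854
n/ν for H2 = 23.70/2 = 11.85
Smallest n/ν is CO → limiting reagent.
H2 consumed = (2/1) × 9.854 = 19.71 mol
H2 remaining = 23.70 − 19.71 = 3.990 mol
mass = 3.990 × 2.02 = 8.060 g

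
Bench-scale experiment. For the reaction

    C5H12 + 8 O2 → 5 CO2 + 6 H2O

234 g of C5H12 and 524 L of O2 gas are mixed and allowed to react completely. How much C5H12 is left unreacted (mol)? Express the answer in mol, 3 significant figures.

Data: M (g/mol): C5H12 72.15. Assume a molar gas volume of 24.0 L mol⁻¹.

n(C5H12) = 234.0 / 72.15 = 3.243 mol
n(O2) = 524.0 / 24.0 = 21.83 mol
n/ν for C5H12 = 3.243/1 = 3.243
n/ν for O2 = 21.83/8 = 2.729
Smallest n/ν is O2 → limiting reagent.
C5H12 consumed = (1/8) × 21.83 = 2.729 mol
C5H12 remaining = 3.243 − 2.729 = 0.5140 mol

0.514 mol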